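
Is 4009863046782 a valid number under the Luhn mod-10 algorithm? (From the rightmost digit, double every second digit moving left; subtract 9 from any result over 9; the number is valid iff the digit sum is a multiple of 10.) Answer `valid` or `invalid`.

From the right, keep odd positions and double even positions (subtract 9 from any doubled value over 9):
  doubled (positions 2,4,...): 7 3 0 3 9 0 → sum 22
  kept (positions 1,3,...): 2 7 4 3 8 0 4 → sum 28
Total = 50.
50 mod 10 = 0, so the number is valid.

valid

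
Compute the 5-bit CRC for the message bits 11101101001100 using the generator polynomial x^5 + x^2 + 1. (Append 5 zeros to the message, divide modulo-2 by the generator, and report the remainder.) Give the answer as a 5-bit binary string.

Append 5 zeros: 1110110100110000000. Divide by 100101 (XOR where the leading bit is 1):
  pos 0: 111011 XOR 100101 = 011110
  pos 1: 111100 XOR 100101 = 011001
  pos 2: 110011 XOR 100101 = 010110
  pos 3: 101100 XOR 100101 = 001001
  pos 5: 100101 XOR 100101 = 000000
  pos 11: 100000 XOR 100101 = 000101
Remainder (last 5 bits) = 10100. This is the CRC / FCS.

10100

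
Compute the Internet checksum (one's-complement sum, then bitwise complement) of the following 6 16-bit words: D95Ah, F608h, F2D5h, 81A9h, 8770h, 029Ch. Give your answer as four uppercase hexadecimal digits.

One's-complement addition (fold any carry out of bit 15 back into bit 0):
  0xD95A + 0xF608 = 0x1CF62 → wrap carry → 0xCF63
  0xCF63 + 0xF2D5 = 0x1C238 → wrap carry → 0xC239
  0xC239 + 0x81A9 = 0x143E2 → wrap carry → 0x43E3
  0x43E3 + 0x8770 = 0x0CB53
  0xCB53 + 0x029C = 0x0CDEF
One's-complement sum = 0xCDEF.
Checksum = ~0xCDEF & 0xFFFF = 0x3210.

3210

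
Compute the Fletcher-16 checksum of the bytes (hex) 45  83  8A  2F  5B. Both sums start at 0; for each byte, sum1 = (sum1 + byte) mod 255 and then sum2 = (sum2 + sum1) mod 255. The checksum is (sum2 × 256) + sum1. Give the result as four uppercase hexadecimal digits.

Running sums (mod 255):
  after byte 0 (45): sum1=69, sum2=69
  after byte 1 (83): sum1=200, sum2=14
  after byte 2 (8A): sum1=83, sum2=97
  after byte 3 (2F): sum1=130, sum2=227
  after byte 4 (5B): sum1=221, sum2=193
Checksum = sum2·256 + sum1 = 193·256 + 221 = 49629 = 0xC1DD.

C1DD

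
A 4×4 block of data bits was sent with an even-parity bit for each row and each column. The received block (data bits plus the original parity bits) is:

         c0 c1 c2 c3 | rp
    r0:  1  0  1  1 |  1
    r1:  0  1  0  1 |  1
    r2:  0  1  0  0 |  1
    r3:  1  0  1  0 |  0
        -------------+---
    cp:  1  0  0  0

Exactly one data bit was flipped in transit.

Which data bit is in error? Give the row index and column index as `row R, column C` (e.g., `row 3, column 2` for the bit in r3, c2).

row 1, column 0

Recompute each row's even parity and compare to rp:
  r0: data parity 1, sent rp 1 → ok
  r1: data parity 0, sent rp 1 → mismatch
  r2: data parity 1, sent rp 1 → ok
  r3: data parity 0, sent rp 0 → ok
Recompute each column's even parity and compare to cp:
  c0: data parity 0, sent cp 1 → mismatch
  c1: data parity 0, sent cp 0 → ok
  c2: data parity 0, sent cp 0 → ok
  c3: data parity 0, sent cp 0 → ok
Exactly one row (r1) and one column (c0) fail → the flipped bit is at their intersection.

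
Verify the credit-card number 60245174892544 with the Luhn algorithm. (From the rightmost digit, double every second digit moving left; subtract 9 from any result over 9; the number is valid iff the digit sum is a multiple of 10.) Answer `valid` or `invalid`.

From the right, keep odd positions and double even positions (subtract 9 from any doubled value over 9):
  doubled (positions 2,4,...): 8 4 7 5 1 4 3 → sum 32
  kept (positions 1,3,...): 4 5 9 4 1 4 0 → sum 27
Total = 59.
59 mod 10 = 9, so the number is invalid.

invalid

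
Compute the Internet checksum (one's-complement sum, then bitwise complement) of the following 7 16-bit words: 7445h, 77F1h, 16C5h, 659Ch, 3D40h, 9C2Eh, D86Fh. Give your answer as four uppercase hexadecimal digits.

One's-complement addition (fold any carry out of bit 15 back into bit 0):
  0x7445 + 0x77F1 = 0x0EC36
  0xEC36 + 0x16C5 = 0x102FB → wrap carry → 0x02FC
  0x02FC + 0x659C = 0x06898
  0x6898 + 0x3D40 = 0x0A5D8
  0xA5D8 + 0x9C2E = 0x14206 → wrap carry → 0x4207
  0x4207 + 0xD86F = 0x11A76 → wrap carry → 0x1A77
One's-complement sum = 0x1A77.
Checksum = ~0x1A77 & 0xFFFF = 0xE588.

E588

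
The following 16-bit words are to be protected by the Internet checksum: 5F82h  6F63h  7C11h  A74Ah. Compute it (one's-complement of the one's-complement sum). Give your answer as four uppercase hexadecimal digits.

0DBE

One's-complement addition (fold any carry out of bit 15 back into bit 0):
  0x5F82 + 0x6F63 = 0x0CEE5
  0xCEE5 + 0x7C11 = 0x14AF6 → wrap carry → 0x4AF7
  0x4AF7 + 0xA74A = 0x0F241
One's-complement sum = 0xF241.
Checksum = ~0xF241 & 0xFFFF = 0x0DBE.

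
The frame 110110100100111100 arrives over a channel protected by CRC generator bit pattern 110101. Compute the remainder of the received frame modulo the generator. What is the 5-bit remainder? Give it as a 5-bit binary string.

Modulo-2 division of 110110100100111100 by 110101:
  pos 0: 110110 XOR 110101 = 000011
  pos 4: 111001 XOR 110101 = 001100
  pos 6: 110000 XOR 110101 = 000101
  pos 9: 101111 XOR 110101 = 011010
  pos 10: 110101 XOR 110101 = 000000
Remainder = 00000 (zero — the frame passes the CRC check).

00000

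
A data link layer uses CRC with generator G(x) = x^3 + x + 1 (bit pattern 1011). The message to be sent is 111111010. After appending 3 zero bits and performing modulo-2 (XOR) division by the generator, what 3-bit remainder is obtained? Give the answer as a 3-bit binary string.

Append 3 zeros: 111111010000. Divide by 1011 (XOR where the leading bit is 1):
  pos 0: 1111 XOR 1011 = 0100
  pos 1: 1001 XOR 1011 = 0010
  pos 3: 1010 XOR 1011 = 0001
  pos 6: 1100 XOR 1011 = 0111
  pos 7: 1110 XOR 1011 = 0101
  pos 8: 1010 XOR 1011 = 0001
Remainder (last 3 bits) = 001. This is the CRC / FCS.

001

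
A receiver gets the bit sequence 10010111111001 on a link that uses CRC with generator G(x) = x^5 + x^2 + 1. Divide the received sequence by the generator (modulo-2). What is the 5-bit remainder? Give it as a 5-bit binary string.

Modulo-2 division of 10010111111001 by 100101:
  pos 0: 100101 XOR 100101 = 000000
  pos 6: 111110 XOR 100101 = 011011
  pos 7: 110110 XOR 100101 = 010011
  pos 8: 100111 XOR 100101 = 000010
Remainder = 00010 (nonzero — an error is detected).

00010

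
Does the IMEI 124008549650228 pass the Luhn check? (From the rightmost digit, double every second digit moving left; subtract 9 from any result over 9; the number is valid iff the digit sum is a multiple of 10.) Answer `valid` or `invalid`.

valid

From the right, keep odd positions and double even positions (subtract 9 from any doubled value over 9):
  doubled (positions 2,4,...): 4 0 3 8 7 0 4 → sum 26
  kept (positions 1,3,...): 8 2 5 9 5 0 4 1 → sum 34
Total = 60.
60 mod 10 = 0, so the number is valid.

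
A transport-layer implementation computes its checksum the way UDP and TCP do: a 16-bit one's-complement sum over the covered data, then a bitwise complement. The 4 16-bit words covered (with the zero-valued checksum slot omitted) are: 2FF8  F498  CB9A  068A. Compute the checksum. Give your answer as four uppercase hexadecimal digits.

One's-complement addition (fold any carry out of bit 15 back into bit 0):
  0x2FF8 + 0xF498 = 0x12490 → wrap carry → 0x2491
  0x2491 + 0xCB9A = 0x0F02B
  0xF02B + 0x068A = 0x0F6B5
One's-complement sum = 0xF6B5.
Checksum = ~0xF6B5 & 0xFFFF = 0x094A.

094A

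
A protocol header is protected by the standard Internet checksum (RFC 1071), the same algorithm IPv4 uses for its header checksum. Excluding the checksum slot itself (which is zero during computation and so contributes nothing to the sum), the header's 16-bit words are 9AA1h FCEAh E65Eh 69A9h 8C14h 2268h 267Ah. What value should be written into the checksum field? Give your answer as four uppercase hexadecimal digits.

4374

One's-complement addition (fold any carry out of bit 15 back into bit 0):
  0x9AA1 + 0xFCEA = 0x1978B → wrap carry → 0x978C
  0x978C + 0xE65E = 0x17DEA → wrap carry → 0x7DEB
  0x7DEB + 0x69A9 = 0x0E794
  0xE794 + 0x8C14 = 0x173A8 → wrap carry → 0x73A9
  0x73A9 + 0x2268 = 0x09611
  0x9611 + 0x267A = 0x0BC8B
One's-complement sum = 0xBC8B.
Checksum = ~0xBC8B & 0xFFFF = 0x4374.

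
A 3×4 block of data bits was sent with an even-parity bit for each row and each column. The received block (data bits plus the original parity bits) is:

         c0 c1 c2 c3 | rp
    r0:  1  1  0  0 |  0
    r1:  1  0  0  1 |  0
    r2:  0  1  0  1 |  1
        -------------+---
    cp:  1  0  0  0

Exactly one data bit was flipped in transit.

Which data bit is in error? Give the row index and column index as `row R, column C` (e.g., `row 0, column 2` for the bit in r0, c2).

row 2, column 0

Recompute each row's even parity and compare to rp:
  r0: data parity 0, sent rp 0 → ok
  r1: data parity 0, sent rp 0 → ok
  r2: data parity 0, sent rp 1 → mismatch
Recompute each column's even parity and compare to cp:
  c0: data parity 0, sent cp 1 → mismatch
  c1: data parity 0, sent cp 0 → ok
  c2: data parity 0, sent cp 0 → ok
  c3: data parity 0, sent cp 0 → ok
Exactly one row (r2) and one column (c0) fail → the flipped bit is at their intersection.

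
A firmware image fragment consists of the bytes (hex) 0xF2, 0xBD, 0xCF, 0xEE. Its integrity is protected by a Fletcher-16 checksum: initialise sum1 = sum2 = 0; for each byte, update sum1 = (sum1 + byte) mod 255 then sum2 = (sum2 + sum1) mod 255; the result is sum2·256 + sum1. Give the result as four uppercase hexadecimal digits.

Running sums (mod 255):
  after byte 0 (0xF2): sum1=242, sum2=242
  after byte 1 (0xBD): sum1=176, sum2=163
  after byte 2 (0xCF): sum1=128, sum2=36
  after byte 3 (0xEE): sum1=111, sum2=147
Checksum = sum2·256 + sum1 = 147·256 + 111 = 37743 = 0x936F.

936F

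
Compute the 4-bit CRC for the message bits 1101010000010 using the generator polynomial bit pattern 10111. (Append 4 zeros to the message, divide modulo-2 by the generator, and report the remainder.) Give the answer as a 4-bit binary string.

Append 4 zeros: 11010100000100000. Divide by 10111 (XOR where the leading bit is 1):
  pos 0: 11010 XOR 10111 = 01101
  pos 1: 11011 XOR 10111 = 01100
  pos 2: 11000 XOR 10111 = 01111
  pos 3: 11110 XOR 10111 = 01001
  pos 4: 10010 XOR 10111 = 00101
  pos 6: 10100 XOR 10111 = 00011
  pos 9: 11100 XOR 10111 = 01011
  pos 10: 10110 XOR 10111 = 00001
Remainder (last 4 bits) = 0100. This is the CRC / FCS.

0100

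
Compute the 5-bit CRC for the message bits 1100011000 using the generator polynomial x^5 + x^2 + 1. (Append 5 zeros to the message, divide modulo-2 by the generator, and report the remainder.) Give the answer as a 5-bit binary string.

Append 5 zeros: 110001100000000. Divide by 100101 (XOR where the leading bit is 1):
  pos 0: 110001 XOR 100101 = 010100
  pos 1: 101001 XOR 100101 = 001100
  pos 3: 110000 XOR 100101 = 010101
  pos 4: 101010 XOR 100101 = 001111
  pos 6: 111100 XOR 100101 = 011001
  pos 7: 110010 XOR 100101 = 010111
  pos 8: 101110 XOR 100101 = 001011
Remainder (last 5 bits) = 10110. This is the CRC / FCS.

10110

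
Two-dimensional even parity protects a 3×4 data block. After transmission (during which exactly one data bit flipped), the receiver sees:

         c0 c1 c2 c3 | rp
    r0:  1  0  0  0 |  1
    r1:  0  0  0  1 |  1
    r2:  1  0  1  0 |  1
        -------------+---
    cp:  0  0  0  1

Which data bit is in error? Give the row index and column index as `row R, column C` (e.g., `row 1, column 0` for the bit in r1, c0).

row 2, column 2

Recompute each row's even parity and compare to rp:
  r0: data parity 1, sent rp 1 → ok
  r1: data parity 1, sent rp 1 → ok
  r2: data parity 0, sent rp 1 → mismatch
Recompute each column's even parity and compare to cp:
  c0: data parity 0, sent cp 0 → ok
  c1: data parity 0, sent cp 0 → ok
  c2: data parity 1, sent cp 0 → mismatch
  c3: data parity 1, sent cp 1 → ok
Exactly one row (r2) and one column (c2) fail → the flipped bit is at their intersection.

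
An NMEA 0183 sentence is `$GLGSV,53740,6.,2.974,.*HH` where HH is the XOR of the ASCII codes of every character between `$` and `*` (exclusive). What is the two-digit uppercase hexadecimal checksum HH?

6C

XOR the ASCII codes of the payload characters:
  'G' = 0x47 → acc = 0x47
  'L' = 0x4C → acc = 0x0B
  'G' = 0x47 → acc = 0x4C
  'S' = 0x53 → acc = 0x1F
  'V' = 0x56 → acc = 0x49
  ',' = 0x2C → acc = 0x65
  '5' = 0x35 → acc = 0x50
  '3' = 0x33 → acc = 0x63
  '7' = 0x37 → acc = 0x54
  '4' = 0x34 → acc = 0x60
  '0' = 0x30 → acc = 0x50
  ',' = 0x2C → acc = 0x7C
  '6' = 0x36 → acc = 0x4A
  '.' = 0x2E → acc = 0x64
  ',' = 0x2C → acc = 0x48
  '2' = 0x32 → acc = 0x7A
  '.' = 0x2E → acc = 0x54
  '9' = 0x39 → acc = 0x6D
  '7' = 0x37 → acc = 0x5A
  '4' = 0x34 → acc = 0x6E
  ',' = 0x2C → acc = 0x42
  '.' = 0x2E → acc = 0x6C
Checksum = 0x6C.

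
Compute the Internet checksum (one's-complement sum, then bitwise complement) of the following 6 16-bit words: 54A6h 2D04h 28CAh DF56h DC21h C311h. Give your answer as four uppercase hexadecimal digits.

One's-complement addition (fold any carry out of bit 15 back into bit 0):
  0x54A6 + 0x2D04 = 0x081AA
  0x81AA + 0x28CA = 0x0AA74
  0xAA74 + 0xDF56 = 0x189CA → wrap carry → 0x89CB
  0x89CB + 0xDC21 = 0x165EC → wrap carry → 0x65ED
  0x65ED + 0xC311 = 0x128FE → wrap carry → 0x28FF
One's-complement sum = 0x28FF.
Checksum = ~0x28FF & 0xFFFF = 0xD700.

D700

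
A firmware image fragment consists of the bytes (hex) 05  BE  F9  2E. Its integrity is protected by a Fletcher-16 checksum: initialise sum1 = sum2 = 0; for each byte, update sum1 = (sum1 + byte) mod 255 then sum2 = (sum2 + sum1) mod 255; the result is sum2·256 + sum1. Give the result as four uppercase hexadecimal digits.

72EB

Running sums (mod 255):
  after byte 0 (05): sum1=5, sum2=5
  after byte 1 (BE): sum1=195, sum2=200
  after byte 2 (F9): sum1=189, sum2=134
  after byte 3 (2E): sum1=235, sum2=114
Checksum = sum2·256 + sum1 = 114·256 + 235 = 29419 = 0x72EB.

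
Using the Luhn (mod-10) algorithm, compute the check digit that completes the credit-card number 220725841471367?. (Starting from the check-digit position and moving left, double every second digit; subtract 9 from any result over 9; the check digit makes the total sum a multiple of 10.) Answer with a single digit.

Partial digits right→left: 7 6 3 1 7 4 1 4 8 5 2 7 0 2 2
Double every second digit counting from the check-digit position (so the 1st, 3rd, 5th, ... of the partial from the right).
  doubled (with −9 where >9): 5 6 5 2 7 4 0 4 → sum 33
  kept as-is: 6 1 4 4 5 7 2 → sum 29
Total = 33 + 29 = 62.
Check digit = (10 − (62 mod 10)) mod 10 = 8.

8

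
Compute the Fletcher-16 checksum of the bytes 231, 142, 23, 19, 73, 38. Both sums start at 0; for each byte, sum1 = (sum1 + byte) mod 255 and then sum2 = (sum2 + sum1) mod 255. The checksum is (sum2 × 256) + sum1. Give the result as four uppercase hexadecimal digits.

Running sums (mod 255):
  after byte 0 (231): sum1=231, sum2=231
  after byte 1 (142): sum1=118, sum2=94
  after byte 2 (23): sum1=141, sum2=235
  after byte 3 (19): sum1=160, sum2=140
  after byte 4 (73): sum1=233, sum2=118
  after byte 5 (38): sum1=16, sum2=134
Checksum = sum2·256 + sum1 = 134·256 + 16 = 34320 = 0x8610.

8610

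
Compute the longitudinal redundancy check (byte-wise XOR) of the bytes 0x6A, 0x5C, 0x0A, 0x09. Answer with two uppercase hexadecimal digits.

35

XOR the bytes together:
  start with 0x6A
  0x6A ⊕ 0x5C = 0x36
  0x36 ⊕ 0x0A = 0x3C
  0x3C ⊕ 0x09 = 0x35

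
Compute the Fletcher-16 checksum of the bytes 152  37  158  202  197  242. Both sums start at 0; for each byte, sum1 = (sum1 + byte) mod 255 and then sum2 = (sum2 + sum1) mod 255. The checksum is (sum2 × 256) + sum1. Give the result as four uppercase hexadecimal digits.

A6DF

Running sums (mod 255):
  after byte 0 (152): sum1=152, sum2=152
  after byte 1 (37): sum1=189, sum2=86
  after byte 2 (158): sum1=92, sum2=178
  after byte 3 (202): sum1=39, sum2=217
  after byte 4 (197): sum1=236, sum2=198
  after byte 5 (242): sum1=223, sum2=166
Checksum = sum2·256 + sum1 = 166·256 + 223 = 42719 = 0xA6DF.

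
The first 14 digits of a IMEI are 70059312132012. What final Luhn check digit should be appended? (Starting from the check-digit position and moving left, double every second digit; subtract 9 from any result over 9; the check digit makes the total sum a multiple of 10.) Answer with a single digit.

Partial digits right→left: 2 1 0 2 3 1 2 1 3 9 5 0 0 7
Double every second digit counting from the check-digit position (so the 1st, 3rd, 5th, ... of the partial from the right).
  doubled (with −9 where >9): 4 0 6 4 6 1 0 → sum 21
  kept as-is: 1 2 1 1 9 0 7 → sum 21
Total = 21 + 21 = 42.
Check digit = (10 − (42 mod 10)) mod 10 = 8.

8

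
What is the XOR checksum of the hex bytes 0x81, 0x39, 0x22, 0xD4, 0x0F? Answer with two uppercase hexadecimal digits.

XOR the bytes together:
  start with 0x81
  0x81 ⊕ 0x39 = 0xB8
  0xB8 ⊕ 0x22 = 0x9A
  0x9A ⊕ 0xD4 = 0x4E
  0x4E ⊕ 0x0F = 0x41

41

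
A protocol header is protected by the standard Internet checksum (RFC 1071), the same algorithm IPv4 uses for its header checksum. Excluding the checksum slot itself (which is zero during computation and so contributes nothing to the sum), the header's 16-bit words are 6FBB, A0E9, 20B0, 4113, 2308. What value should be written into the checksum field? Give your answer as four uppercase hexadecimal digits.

6A8F

One's-complement addition (fold any carry out of bit 15 back into bit 0):
  0x6FBB + 0xA0E9 = 0x110A4 → wrap carry → 0x10A5
  0x10A5 + 0x20B0 = 0x03155
  0x3155 + 0x4113 = 0x07268
  0x7268 + 0x2308 = 0x09570
One's-complement sum = 0x9570.
Checksum = ~0x9570 & 0xFFFF = 0x6A8F.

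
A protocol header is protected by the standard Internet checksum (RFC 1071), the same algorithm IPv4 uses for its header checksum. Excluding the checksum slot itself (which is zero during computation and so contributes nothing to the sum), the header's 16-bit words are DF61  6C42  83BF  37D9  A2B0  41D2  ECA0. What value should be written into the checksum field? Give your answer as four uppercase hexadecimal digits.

One's-complement addition (fold any carry out of bit 15 back into bit 0):
  0xDF61 + 0x6C42 = 0x14BA3 → wrap carry → 0x4BA4
  0x4BA4 + 0x83BF = 0x0CF63
  0xCF63 + 0x37D9 = 0x1073C → wrap carry → 0x073D
  0x073D + 0xA2B0 = 0x0A9ED
  0xA9ED + 0x41D2 = 0x0EBBF
  0xEBBF + 0xECA0 = 0x1D85F → wrap carry → 0xD860
One's-complement sum = 0xD860.
Checksum = ~0xD860 & 0xFFFF = 0x279F.

279F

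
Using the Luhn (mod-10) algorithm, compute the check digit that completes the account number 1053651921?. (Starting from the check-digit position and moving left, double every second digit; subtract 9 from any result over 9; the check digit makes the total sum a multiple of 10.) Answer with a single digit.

7

Partial digits right→left: 1 2 9 1 5 6 3 5 0 1
Double every second digit counting from the check-digit position (so the 1st, 3rd, 5th, ... of the partial from the right).
  doubled (with −9 where >9): 2 9 1 6 0 → sum 18
  kept as-is: 2 1 6 5 1 → sum 15
Total = 18 + 15 = 33.
Check digit = (10 − (33 mod 10)) mod 10 = 7.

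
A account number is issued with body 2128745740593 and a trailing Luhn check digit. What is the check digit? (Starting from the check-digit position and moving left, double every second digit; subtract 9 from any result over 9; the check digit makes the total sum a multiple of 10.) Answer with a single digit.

Partial digits right→left: 3 9 5 0 4 7 5 4 7 8 2 1 2
Double every second digit counting from the check-digit position (so the 1st, 3rd, 5th, ... of the partial from the right).
  doubled (with −9 where >9): 6 1 8 1 5 4 4 → sum 29
  kept as-is: 9 0 7 4 8 1 → sum 29
Total = 29 + 29 = 58.
Check digit = (10 − (58 mod 10)) mod 10 = 2.

2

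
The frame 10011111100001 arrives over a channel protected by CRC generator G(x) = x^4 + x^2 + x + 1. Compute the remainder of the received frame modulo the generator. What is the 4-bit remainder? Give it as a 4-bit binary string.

0000

Modulo-2 division of 10011111100001 by 10111:
  pos 0: 10011 XOR 10111 = 00100
  pos 2: 10011 XOR 10111 = 00100
  pos 4: 10011 XOR 10111 = 00100
  pos 6: 10000 XOR 10111 = 00111
  pos 8: 11100 XOR 10111 = 01011
  pos 9: 10111 XOR 10111 = 00000
Remainder = 0000 (zero — the frame passes the CRC check).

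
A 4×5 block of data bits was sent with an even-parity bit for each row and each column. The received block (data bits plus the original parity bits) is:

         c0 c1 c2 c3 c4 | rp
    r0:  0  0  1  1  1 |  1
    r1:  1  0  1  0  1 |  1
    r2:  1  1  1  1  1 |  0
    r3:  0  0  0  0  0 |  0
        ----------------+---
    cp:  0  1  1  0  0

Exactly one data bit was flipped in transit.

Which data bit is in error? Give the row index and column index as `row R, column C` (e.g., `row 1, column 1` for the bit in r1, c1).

row 2, column 4

Recompute each row's even parity and compare to rp:
  r0: data parity 1, sent rp 1 → ok
  r1: data parity 1, sent rp 1 → ok
  r2: data parity 1, sent rp 0 → mismatch
  r3: data parity 0, sent rp 0 → ok
Recompute each column's even parity and compare to cp:
  c0: data parity 0, sent cp 0 → ok
  c1: data parity 1, sent cp 1 → ok
  c2: data parity 1, sent cp 1 → ok
  c3: data parity 0, sent cp 0 → ok
  c4: data parity 1, sent cp 0 → mismatch
Exactly one row (r2) and one column (c4) fail → the flipped bit is at their intersection.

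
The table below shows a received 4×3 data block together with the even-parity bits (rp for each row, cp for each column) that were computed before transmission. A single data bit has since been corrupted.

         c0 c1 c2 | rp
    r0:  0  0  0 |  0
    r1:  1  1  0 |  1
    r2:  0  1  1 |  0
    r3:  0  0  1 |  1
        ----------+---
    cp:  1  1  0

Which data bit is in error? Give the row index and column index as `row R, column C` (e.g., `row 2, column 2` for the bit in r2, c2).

row 1, column 1

Recompute each row's even parity and compare to rp:
  r0: data parity 0, sent rp 0 → ok
  r1: data parity 0, sent rp 1 → mismatch
  r2: data parity 0, sent rp 0 → ok
  r3: data parity 1, sent rp 1 → ok
Recompute each column's even parity and compare to cp:
  c0: data parity 1, sent cp 1 → ok
  c1: data parity 0, sent cp 1 → mismatch
  c2: data parity 0, sent cp 0 → ok
Exactly one row (r1) and one column (c1) fail → the flipped bit is at their intersection.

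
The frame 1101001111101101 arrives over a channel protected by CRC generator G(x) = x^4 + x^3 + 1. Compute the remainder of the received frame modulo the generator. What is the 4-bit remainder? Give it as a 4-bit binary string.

Modulo-2 division of 1101001111101101 by 11001:
  pos 0: 11010 XOR 11001 = 00011
  pos 3: 11011 XOR 11001 = 00010
  pos 6: 10111 XOR 11001 = 01110
  pos 7: 11100 XOR 11001 = 00101
  pos 9: 10111 XOR 11001 = 01110
  pos 10: 11100 XOR 11001 = 00101
Remainder = 1011 (nonzero — an error is detected).

1011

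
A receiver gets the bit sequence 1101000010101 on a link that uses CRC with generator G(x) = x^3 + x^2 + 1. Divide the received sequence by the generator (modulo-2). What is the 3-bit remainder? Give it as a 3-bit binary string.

Modulo-2 division of 1101000010101 by 1101:
  pos 0: 1101 XOR 1101 = 0000
  pos 8: 1010 XOR 1101 = 0111
  pos 9: 1111 XOR 1101 = 0010
Remainder = 010 (nonzero — an error is detected).

010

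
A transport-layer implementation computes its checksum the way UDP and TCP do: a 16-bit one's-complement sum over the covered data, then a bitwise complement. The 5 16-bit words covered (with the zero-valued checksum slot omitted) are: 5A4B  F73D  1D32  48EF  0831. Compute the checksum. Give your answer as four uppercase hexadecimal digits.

4024

One's-complement addition (fold any carry out of bit 15 back into bit 0):
  0x5A4B + 0xF73D = 0x15188 → wrap carry → 0x5189
  0x5189 + 0x1D32 = 0x06EBB
  0x6EBB + 0x48EF = 0x0B7AA
  0xB7AA + 0x0831 = 0x0BFDB
One's-complement sum = 0xBFDB.
Checksum = ~0xBFDB & 0xFFFF = 0x4024.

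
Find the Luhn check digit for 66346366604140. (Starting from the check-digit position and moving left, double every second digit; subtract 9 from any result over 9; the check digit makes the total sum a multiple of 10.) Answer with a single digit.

Partial digits right→left: 0 4 1 4 0 6 6 6 3 6 4 3 6 6
Double every second digit counting from the check-digit position (so the 1st, 3rd, 5th, ... of the partial from the right).
  doubled (with −9 where >9): 0 2 0 3 6 8 3 → sum 22
  kept as-is: 4 4 6 6 6 3 6 → sum 35
Total = 22 + 35 = 57.
Check digit = (10 − (57 mod 10)) mod 10 = 3.

3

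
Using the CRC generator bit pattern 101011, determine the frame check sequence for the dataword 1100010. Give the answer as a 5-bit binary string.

01000

Append 5 zeros: 110001000000. Divide by 101011 (XOR where the leading bit is 1):
  pos 0: 110001 XOR 101011 = 011010
  pos 1: 110100 XOR 101011 = 011111
  pos 2: 111110 XOR 101011 = 010101
  pos 3: 101010 XOR 101011 = 000001
Remainder (last 5 bits) = 01000. This is the CRC / FCS.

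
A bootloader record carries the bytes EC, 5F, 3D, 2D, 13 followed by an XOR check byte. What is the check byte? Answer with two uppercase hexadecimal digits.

XOR the bytes together:
  start with 0xEC
  0xEC ⊕ 0x5F = 0xB3
  0xB3 ⊕ 0x3D = 0x8E
  0x8E ⊕ 0x2D = 0xA3
  0xA3 ⊕ 0x13 = 0xB0

B0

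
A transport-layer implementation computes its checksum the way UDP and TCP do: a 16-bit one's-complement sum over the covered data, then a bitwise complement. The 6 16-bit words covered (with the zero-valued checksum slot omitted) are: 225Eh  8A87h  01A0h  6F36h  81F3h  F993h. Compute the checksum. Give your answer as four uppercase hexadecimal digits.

One's-complement addition (fold any carry out of bit 15 back into bit 0):
  0x225E + 0x8A87 = 0x0ACE5
  0xACE5 + 0x01A0 = 0x0AE85
  0xAE85 + 0x6F36 = 0x11DBB → wrap carry → 0x1DBC
  0x1DBC + 0x81F3 = 0x09FAF
  0x9FAF + 0xF993 = 0x19942 → wrap carry → 0x9943
One's-complement sum = 0x9943.
Checksum = ~0x9943 & 0xFFFF = 0x66BC.

66BC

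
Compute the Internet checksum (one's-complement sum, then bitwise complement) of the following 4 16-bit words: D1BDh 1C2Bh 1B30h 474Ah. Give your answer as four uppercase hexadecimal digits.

AF9C

One's-complement addition (fold any carry out of bit 15 back into bit 0):
  0xD1BD + 0x1C2B = 0x0EDE8
  0xEDE8 + 0x1B30 = 0x10918 → wrap carry → 0x0919
  0x0919 + 0x474A = 0x05063
One's-complement sum = 0x5063.
Checksum = ~0x5063 & 0xFFFF = 0xAF9C.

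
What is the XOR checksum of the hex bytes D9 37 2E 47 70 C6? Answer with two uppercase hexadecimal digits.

XOR the bytes together:
  start with 0xD9
  0xD9 ⊕ 0x37 = 0xEE
  0xEE ⊕ 0x2E = 0xC0
  0xC0 ⊕ 0x47 = 0x87
  0x87 ⊕ 0x70 = 0xF7
  0xF7 ⊕ 0xC6 = 0x31

31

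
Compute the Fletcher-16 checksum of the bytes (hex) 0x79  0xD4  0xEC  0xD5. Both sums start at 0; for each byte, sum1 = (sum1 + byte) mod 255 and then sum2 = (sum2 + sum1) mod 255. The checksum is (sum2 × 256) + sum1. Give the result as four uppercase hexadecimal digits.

Running sums (mod 255):
  after byte 0 (0x79): sum1=121, sum2=121
  after byte 1 (0xD4): sum1=78, sum2=199
  after byte 2 (0xEC): sum1=59, sum2=3
  after byte 3 (0xD5): sum1=17, sum2=20
Checksum = sum2·256 + sum1 = 20·256 + 17 = 5137 = 0x1411.

1411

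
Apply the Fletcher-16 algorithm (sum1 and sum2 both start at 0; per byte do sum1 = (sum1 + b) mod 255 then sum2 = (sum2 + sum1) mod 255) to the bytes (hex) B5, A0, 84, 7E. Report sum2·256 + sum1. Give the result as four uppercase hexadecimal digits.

Running sums (mod 255):
  after byte 0 (B5): sum1=181, sum2=181
  after byte 1 (A0): sum1=86, sum2=12
  after byte 2 (84): sum1=218, sum2=230
  after byte 3 (7E): sum1=89, sum2=64
Checksum = sum2·256 + sum1 = 64·256 + 89 = 16473 = 0x4059.

4059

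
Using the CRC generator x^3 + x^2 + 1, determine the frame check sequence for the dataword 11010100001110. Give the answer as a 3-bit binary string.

Append 3 zeros: 11010100001110000. Divide by 1101 (XOR where the leading bit is 1):
  pos 0: 1101 XOR 1101 = 0000
  pos 5: 1000 XOR 1101 = 0101
  pos 6: 1010 XOR 1101 = 0111
  pos 7: 1111 XOR 1101 = 0010
  pos 9: 1011 XOR 1101 = 0110
  pos 10: 1100 XOR 1101 = 0001
  pos 13: 1000 XOR 1101 = 0101
Remainder (last 3 bits) = 101. This is the CRC / FCS.

101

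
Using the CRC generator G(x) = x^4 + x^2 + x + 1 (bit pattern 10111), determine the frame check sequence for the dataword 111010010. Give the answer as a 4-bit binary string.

Append 4 zeros: 1110100100000. Divide by 10111 (XOR where the leading bit is 1):
  pos 0: 11101 XOR 10111 = 01010
  pos 1: 10100 XOR 10111 = 00011
  pos 4: 11010 XOR 10111 = 01101
  pos 5: 11010 XOR 10111 = 01101
  pos 6: 11010 XOR 10111 = 01101
  pos 7: 11010 XOR 10111 = 01101
  pos 8: 11010 XOR 10111 = 01101
Remainder (last 4 bits) = 1101. This is the CRC / FCS.

1101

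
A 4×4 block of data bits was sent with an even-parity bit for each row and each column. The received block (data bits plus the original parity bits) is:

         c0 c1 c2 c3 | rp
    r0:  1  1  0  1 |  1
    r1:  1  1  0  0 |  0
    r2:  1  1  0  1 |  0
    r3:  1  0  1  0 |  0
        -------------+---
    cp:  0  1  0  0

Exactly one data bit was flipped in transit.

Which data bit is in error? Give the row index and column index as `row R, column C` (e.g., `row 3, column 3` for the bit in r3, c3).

row 2, column 2

Recompute each row's even parity and compare to rp:
  r0: data parity 1, sent rp 1 → ok
  r1: data parity 0, sent rp 0 → ok
  r2: data parity 1, sent rp 0 → mismatch
  r3: data parity 0, sent rp 0 → ok
Recompute each column's even parity and compare to cp:
  c0: data parity 0, sent cp 0 → ok
  c1: data parity 1, sent cp 1 → ok
  c2: data parity 1, sent cp 0 → mismatch
  c3: data parity 0, sent cp 0 → ok
Exactly one row (r2) and one column (c2) fail → the flipped bit is at their intersection.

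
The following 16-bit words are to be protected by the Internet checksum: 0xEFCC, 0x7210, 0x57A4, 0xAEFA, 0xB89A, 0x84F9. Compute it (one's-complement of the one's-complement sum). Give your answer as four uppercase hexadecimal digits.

One's-complement addition (fold any carry out of bit 15 back into bit 0):
  0xEFCC + 0x7210 = 0x161DC → wrap carry → 0x61DD
  0x61DD + 0x57A4 = 0x0B981
  0xB981 + 0xAEFA = 0x1687B → wrap carry → 0x687C
  0x687C + 0xB89A = 0x12116 → wrap carry → 0x2117
  0x2117 + 0x84F9 = 0x0A610
One's-complement sum = 0xA610.
Checksum = ~0xA610 & 0xFFFF = 0x59EF.

59EF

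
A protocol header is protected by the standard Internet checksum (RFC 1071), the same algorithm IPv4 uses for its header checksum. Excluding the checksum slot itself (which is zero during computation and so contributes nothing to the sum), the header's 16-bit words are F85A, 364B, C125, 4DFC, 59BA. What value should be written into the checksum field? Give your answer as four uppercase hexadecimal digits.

One's-complement addition (fold any carry out of bit 15 back into bit 0):
  0xF85A + 0x364B = 0x12EA5 → wrap carry → 0x2EA6
  0x2EA6 + 0xC125 = 0x0EFCB
  0xEFCB + 0x4DFC = 0x13DC7 → wrap carry → 0x3DC8
  0x3DC8 + 0x59BA = 0x09782
One's-complement sum = 0x9782.
Checksum = ~0x9782 & 0xFFFF = 0x687D.

687D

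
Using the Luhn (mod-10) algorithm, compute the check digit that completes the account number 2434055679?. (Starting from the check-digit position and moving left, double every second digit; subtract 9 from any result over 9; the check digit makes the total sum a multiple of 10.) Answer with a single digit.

Partial digits right→left: 9 7 6 5 5 0 4 3 4 2
Double every second digit counting from the check-digit position (so the 1st, 3rd, 5th, ... of the partial from the right).
  doubled (with −9 where >9): 9 3 1 8 8 → sum 29
  kept as-is: 7 5 0 3 2 → sum 17
Total = 29 + 17 = 46.
Check digit = (10 − (46 mod 10)) mod 10 = 4.

4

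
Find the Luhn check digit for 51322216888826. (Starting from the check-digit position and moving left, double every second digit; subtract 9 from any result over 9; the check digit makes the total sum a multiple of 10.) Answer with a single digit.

Partial digits right→left: 6 2 8 8 8 8 6 1 2 2 2 3 1 5
Double every second digit counting from the check-digit position (so the 1st, 3rd, 5th, ... of the partial from the right).
  doubled (with −9 where >9): 3 7 7 3 4 4 2 → sum 30
  kept as-is: 2 8 8 1 2 3 5 → sum 29
Total = 30 + 29 = 59.
Check digit = (10 − (59 mod 10)) mod 10 = 1.

1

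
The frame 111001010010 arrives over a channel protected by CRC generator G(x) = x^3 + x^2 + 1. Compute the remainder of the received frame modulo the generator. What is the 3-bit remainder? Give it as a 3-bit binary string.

101

Modulo-2 division of 111001010010 by 1101:
  pos 0: 1110 XOR 1101 = 0011
  pos 2: 1101 XOR 1101 = 0000
  pos 7: 1001 XOR 1101 = 0100
  pos 8: 1000 XOR 1101 = 0101
Remainder = 101 (nonzero — an error is detected).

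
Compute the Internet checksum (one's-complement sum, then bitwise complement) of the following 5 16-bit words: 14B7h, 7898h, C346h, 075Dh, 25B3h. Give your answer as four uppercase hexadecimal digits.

8259

One's-complement addition (fold any carry out of bit 15 back into bit 0):
  0x14B7 + 0x7898 = 0x08D4F
  0x8D4F + 0xC346 = 0x15095 → wrap carry → 0x5096
  0x5096 + 0x075D = 0x057F3
  0x57F3 + 0x25B3 = 0x07DA6
One's-complement sum = 0x7DA6.
Checksum = ~0x7DA6 & 0xFFFF = 0x8259.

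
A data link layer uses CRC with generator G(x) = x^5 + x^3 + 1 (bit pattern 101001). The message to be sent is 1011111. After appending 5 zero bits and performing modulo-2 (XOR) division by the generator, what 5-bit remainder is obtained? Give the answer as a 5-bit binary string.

11110

Append 5 zeros: 101111100000. Divide by 101001 (XOR where the leading bit is 1):
  pos 0: 101111 XOR 101001 = 000110
  pos 3: 110100 XOR 101001 = 011101
  pos 4: 111010 XOR 101001 = 010011
  pos 5: 100110 XOR 101001 = 001111
Remainder (last 5 bits) = 11110. This is the CRC / FCS.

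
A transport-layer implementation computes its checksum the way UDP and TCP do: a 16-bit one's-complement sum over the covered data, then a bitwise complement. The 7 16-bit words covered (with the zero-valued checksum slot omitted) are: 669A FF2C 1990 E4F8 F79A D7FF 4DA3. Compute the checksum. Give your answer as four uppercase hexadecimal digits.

7E71

One's-complement addition (fold any carry out of bit 15 back into bit 0):
  0x669A + 0xFF2C = 0x165C6 → wrap carry → 0x65C7
  0x65C7 + 0x1990 = 0x07F57
  0x7F57 + 0xE4F8 = 0x1644F → wrap carry → 0x6450
  0x6450 + 0xF79A = 0x15BEA → wrap carry → 0x5BEB
  0x5BEB + 0xD7FF = 0x133EA → wrap carry → 0x33EB
  0x33EB + 0x4DA3 = 0x0818E
One's-complement sum = 0x818E.
Checksum = ~0x818E & 0xFFFF = 0x7E71.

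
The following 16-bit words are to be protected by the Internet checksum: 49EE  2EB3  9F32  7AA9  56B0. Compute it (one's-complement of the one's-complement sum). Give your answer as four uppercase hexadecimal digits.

16D2

One's-complement addition (fold any carry out of bit 15 back into bit 0):
  0x49EE + 0x2EB3 = 0x078A1
  0x78A1 + 0x9F32 = 0x117D3 → wrap carry → 0x17D4
  0x17D4 + 0x7AA9 = 0x0927D
  0x927D + 0x56B0 = 0x0E92D
One's-complement sum = 0xE92D.
Checksum = ~0xE92D & 0xFFFF = 0x16D2.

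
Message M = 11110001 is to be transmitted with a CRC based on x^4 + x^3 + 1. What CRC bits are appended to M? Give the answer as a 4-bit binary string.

0101

Append 4 zeros: 111100010000. Divide by 11001 (XOR where the leading bit is 1):
  pos 0: 11110 XOR 11001 = 00111
  pos 2: 11100 XOR 11001 = 00101
  pos 4: 10110 XOR 11001 = 01111
  pos 5: 11110 XOR 11001 = 00111
  pos 7: 11100 XOR 11001 = 00101
Remainder (last 4 bits) = 0101. This is the CRC / FCS.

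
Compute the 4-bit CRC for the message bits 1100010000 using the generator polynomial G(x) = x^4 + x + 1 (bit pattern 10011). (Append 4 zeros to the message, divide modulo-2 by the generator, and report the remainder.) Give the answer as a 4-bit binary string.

Append 4 zeros: 11000100000000. Divide by 10011 (XOR where the leading bit is 1):
  pos 0: 11000 XOR 10011 = 01011
  pos 1: 10111 XOR 10011 = 00100
  pos 3: 10000 XOR 10011 = 00011
  pos 6: 11000 XOR 10011 = 01011
  pos 7: 10110 XOR 10011 = 00101
  pos 9: 10100 XOR 10011 = 00111
Remainder (last 4 bits) = 0111. This is the CRC / FCS.

0111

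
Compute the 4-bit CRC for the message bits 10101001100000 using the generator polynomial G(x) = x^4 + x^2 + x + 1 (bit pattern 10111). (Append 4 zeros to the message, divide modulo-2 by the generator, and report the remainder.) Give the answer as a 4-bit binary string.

1101

Append 4 zeros: 101010011000000000. Divide by 10111 (XOR where the leading bit is 1):
  pos 0: 10101 XOR 10111 = 00010
  pos 3: 10001 XOR 10111 = 00110
  pos 5: 11010 XOR 10111 = 01101
  pos 6: 11010 XOR 10111 = 01101
  pos 7: 11010 XOR 10111 = 01101
  pos 8: 11010 XOR 10111 = 01101
  pos 9: 11010 XOR 10111 = 01101
  pos 10: 11010 XOR 10111 = 01101
  pos 11: 11010 XOR 10111 = 01101
  pos 12: 11010 XOR 10111 = 01101
  pos 13: 11010 XOR 10111 = 01101
Remainder (last 4 bits) = 1101. This is the CRC / FCS.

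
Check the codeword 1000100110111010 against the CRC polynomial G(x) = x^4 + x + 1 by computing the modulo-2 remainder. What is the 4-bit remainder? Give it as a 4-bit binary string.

1110

Modulo-2 division of 1000100110111010 by 10011:
  pos 0: 10001 XOR 10011 = 00010
  pos 3: 10001 XOR 10011 = 00010
  pos 6: 10101 XOR 10011 = 00110
  pos 8: 11011 XOR 10011 = 01000
  pos 9: 10000 XOR 10011 = 00011
Remainder = 1110 (nonzero — an error is detected).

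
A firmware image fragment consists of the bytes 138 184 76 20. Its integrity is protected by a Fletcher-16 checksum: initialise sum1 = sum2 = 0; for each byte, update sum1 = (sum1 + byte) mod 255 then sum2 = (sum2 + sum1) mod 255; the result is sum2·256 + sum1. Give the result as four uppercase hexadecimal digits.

Running sums (mod 255):
  after byte 0 (138): sum1=138, sum2=138
  after byte 1 (184): sum1=67, sum2=205
  after byte 2 (76): sum1=143, sum2=93
  after byte 3 (20): sum1=163, sum2=1
Checksum = sum2·256 + sum1 = 1·256 + 163 = 419 = 0x01A3.

01A3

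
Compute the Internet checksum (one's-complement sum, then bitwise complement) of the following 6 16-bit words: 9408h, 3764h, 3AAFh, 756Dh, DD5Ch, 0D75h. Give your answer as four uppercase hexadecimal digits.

99A4

One's-complement addition (fold any carry out of bit 15 back into bit 0):
  0x9408 + 0x3764 = 0x0CB6C
  0xCB6C + 0x3AAF = 0x1061B → wrap carry → 0x061C
  0x061C + 0x756D = 0x07B89
  0x7B89 + 0xDD5C = 0x158E5 → wrap carry → 0x58E6
  0x58E6 + 0x0D75 = 0x0665B
One's-complement sum = 0x665B.
Checksum = ~0x665B & 0xFFFF = 0x99A4.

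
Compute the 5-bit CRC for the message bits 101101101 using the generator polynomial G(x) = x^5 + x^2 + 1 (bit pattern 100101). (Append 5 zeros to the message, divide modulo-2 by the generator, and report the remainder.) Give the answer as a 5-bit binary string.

Append 5 zeros: 10110110100000. Divide by 100101 (XOR where the leading bit is 1):
  pos 0: 101101 XOR 100101 = 001000
  pos 2: 100010 XOR 100101 = 000111
  pos 5: 111100 XOR 100101 = 011001
  pos 6: 110010 XOR 100101 = 010111
  pos 7: 101110 XOR 100101 = 001011
Remainder (last 5 bits) = 10110. This is the CRC / FCS.

10110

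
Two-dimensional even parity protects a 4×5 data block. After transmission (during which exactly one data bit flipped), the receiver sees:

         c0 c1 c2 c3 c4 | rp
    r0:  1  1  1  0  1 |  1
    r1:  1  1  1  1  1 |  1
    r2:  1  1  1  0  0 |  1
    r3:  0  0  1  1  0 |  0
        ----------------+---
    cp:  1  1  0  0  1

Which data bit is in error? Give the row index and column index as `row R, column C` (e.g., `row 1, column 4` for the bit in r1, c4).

Recompute each row's even parity and compare to rp:
  r0: data parity 0, sent rp 1 → mismatch
  r1: data parity 1, sent rp 1 → ok
  r2: data parity 1, sent rp 1 → ok
  r3: data parity 0, sent rp 0 → ok
Recompute each column's even parity and compare to cp:
  c0: data parity 1, sent cp 1 → ok
  c1: data parity 1, sent cp 1 → ok
  c2: data parity 0, sent cp 0 → ok
  c3: data parity 0, sent cp 0 → ok
  c4: data parity 0, sent cp 1 → mismatch
Exactly one row (r0) and one column (c4) fail → the flipped bit is at their intersection.

row 0, column 4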